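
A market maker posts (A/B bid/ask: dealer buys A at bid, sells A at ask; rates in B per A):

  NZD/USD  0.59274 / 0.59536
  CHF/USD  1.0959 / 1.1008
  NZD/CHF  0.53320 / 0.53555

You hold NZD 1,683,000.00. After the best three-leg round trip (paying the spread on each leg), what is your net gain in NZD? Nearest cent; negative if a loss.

Best loop NZD → USD → CHF → NZD:
NZD 1,683,000.00 × 0.59274 (sell NZD at bid) = USD 997,581.42
USD 997,581.42 ÷ 1.1008 (buy CHF at ask) = CHF 906,233.12
CHF 906,233.12 ÷ 0.53555 (buy NZD at ask) = NZD 1,692,154.09

Net profit: NZD 9,154.09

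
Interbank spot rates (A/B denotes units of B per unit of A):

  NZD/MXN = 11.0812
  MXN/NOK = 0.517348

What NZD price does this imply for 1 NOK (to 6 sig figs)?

1 NOK ÷ 0.517348 = 1.93293 MXN
1.93293 MXN ÷ 11.0812 = 0.174434 NZD

NOK/NZD = 0.174434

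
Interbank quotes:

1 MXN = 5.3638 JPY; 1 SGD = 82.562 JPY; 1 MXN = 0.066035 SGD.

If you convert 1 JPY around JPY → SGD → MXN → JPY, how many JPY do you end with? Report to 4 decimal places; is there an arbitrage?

Around JPY → SGD → MXN → JPY: 1 ÷ 82.562 ÷ 0.066035 × 5.3638 = 0.983826
Product < 1; profitable direction is JPY → MXN → SGD → JPY.

0.9838 (arbitrage exists)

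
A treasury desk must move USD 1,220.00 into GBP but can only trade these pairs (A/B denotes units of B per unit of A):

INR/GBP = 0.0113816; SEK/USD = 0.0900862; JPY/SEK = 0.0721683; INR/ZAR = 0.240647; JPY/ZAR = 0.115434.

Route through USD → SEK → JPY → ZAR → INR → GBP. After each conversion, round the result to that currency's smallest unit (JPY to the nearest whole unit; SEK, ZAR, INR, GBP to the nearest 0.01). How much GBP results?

USD 1,220.00 ÷ 0.0900862 = SEK 13,542.58
SEK 13,542.58 ÷ 0.0721683 = JPY 187,653
JPY 187,653 × 0.115434 = ZAR 21,661.54
ZAR 21,661.54 ÷ 0.240647 = INR 90,013.75
INR 90,013.75 × 0.0113816 = GBP 1,024.50

GBP 1,024.50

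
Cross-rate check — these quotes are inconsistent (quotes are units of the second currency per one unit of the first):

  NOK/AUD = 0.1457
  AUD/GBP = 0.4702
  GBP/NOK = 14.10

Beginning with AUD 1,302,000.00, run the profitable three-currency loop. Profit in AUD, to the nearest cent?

Profit: AUD 45,875.24

Profitable loop is AUD → NOK → GBP → AUD:
AUD 1,302,000.00 ÷ 0.1457 = NOK 8,936,170.21
NOK 8,936,170.21 ÷ 14.10 = GBP 633,770.94
GBP 633,770.94 ÷ 0.4702 = AUD 1,347,875.24
Profit = AUD 1,347,875.24 − AUD 1,302,000.00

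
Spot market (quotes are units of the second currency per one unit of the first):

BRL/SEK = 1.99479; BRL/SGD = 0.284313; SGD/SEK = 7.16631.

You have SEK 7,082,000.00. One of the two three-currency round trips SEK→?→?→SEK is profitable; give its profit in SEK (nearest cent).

Profit: SEK 151,542.69

Profitable loop is SEK → BRL → SGD → SEK:
SEK 7,082,000.00 ÷ 1.99479 = BRL 3,550,248.40
BRL 3,550,248.40 × 0.284313 = SGD 1,009,381.77
SGD 1,009,381.77 × 7.16631 = SEK 7,233,542.69
Profit = SEK 7,233,542.69 − SEK 7,082,000.00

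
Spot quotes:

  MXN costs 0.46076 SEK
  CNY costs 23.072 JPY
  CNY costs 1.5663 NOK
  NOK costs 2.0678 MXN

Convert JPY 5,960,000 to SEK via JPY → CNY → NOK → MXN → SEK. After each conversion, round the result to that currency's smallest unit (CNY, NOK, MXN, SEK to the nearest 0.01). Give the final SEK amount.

JPY 5,960,000 ÷ 23.072 = CNY 258,321.78
CNY 258,321.78 × 1.5663 = NOK 404,609.40
NOK 404,609.40 × 2.0678 = MXN 836,651.32
MXN 836,651.32 × 0.46076 = SEK 385,495.46

SEK 385,495.46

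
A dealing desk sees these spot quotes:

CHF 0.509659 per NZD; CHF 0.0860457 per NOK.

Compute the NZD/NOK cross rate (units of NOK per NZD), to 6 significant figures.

NZD/NOK = 5.92312

1 NZD × 0.509659 = 0.509659 CHF
0.509659 CHF ÷ 0.0860457 = 5.92312 NOK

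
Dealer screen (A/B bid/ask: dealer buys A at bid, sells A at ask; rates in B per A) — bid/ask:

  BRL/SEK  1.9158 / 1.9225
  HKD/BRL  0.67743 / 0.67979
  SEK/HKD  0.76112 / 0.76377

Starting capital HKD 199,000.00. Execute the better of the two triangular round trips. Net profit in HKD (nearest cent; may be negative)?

Best loop HKD → SEK → BRL → HKD:
HKD 199,000.00 ÷ 0.76377 (buy SEK at ask) = SEK 260,549.64
SEK 260,549.64 ÷ 1.9225 (buy BRL at ask) = BRL 135,526.47
BRL 135,526.47 ÷ 0.67979 (buy HKD at ask) = HKD 199,365.20

Net profit: HKD 365.20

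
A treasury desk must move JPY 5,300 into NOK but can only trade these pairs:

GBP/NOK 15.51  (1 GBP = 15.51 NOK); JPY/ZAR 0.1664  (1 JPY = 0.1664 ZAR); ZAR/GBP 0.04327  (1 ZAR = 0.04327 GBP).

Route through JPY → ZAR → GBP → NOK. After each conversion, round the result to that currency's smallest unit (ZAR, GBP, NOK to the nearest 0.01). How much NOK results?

NOK 591.86

JPY 5,300 × 0.1664 = ZAR 881.92
ZAR 881.92 × 0.04327 = GBP 38.16
GBP 38.16 × 15.51 = NOK 591.86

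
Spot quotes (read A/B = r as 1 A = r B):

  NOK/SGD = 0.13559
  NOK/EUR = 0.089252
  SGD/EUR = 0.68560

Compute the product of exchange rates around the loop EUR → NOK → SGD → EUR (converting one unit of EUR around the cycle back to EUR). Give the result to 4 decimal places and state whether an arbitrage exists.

Around EUR → NOK → SGD → EUR: 1 ÷ 0.089252 × 0.13559 × 0.68560 = 1.041551
Product > 1; profitable direction is EUR → NOK → SGD → EUR.

1.0416 (arbitrage exists)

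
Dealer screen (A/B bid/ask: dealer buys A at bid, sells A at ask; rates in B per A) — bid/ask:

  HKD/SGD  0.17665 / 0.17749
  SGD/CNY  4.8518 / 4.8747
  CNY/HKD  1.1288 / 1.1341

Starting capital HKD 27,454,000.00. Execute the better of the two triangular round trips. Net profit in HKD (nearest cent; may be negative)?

Best loop HKD → CNY → SGD → HKD:
HKD 27,454,000.00 ÷ 1.1341 (buy CNY at ask) = CNY 24,207,741.82
CNY 24,207,741.82 ÷ 4.8747 (buy SGD at ask) = SGD 4,965,996.23
SGD 4,965,996.23 ÷ 0.17749 (buy HKD at ask) = HKD 27,979,019.83

Net profit: HKD 525,019.83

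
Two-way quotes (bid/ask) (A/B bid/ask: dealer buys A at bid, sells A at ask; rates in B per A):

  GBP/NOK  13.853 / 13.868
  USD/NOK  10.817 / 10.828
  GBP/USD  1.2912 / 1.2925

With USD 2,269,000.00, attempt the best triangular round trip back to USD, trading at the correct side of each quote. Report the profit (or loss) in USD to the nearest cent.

Net profit: USD 16,183.13

Best loop USD → NOK → GBP → USD:
USD 2,269,000.00 × 10.817 (sell USD at bid) = NOK 24,543,773.00
NOK 24,543,773.00 ÷ 13.868 (buy GBP at ask) = GBP 1,769,813.46
GBP 1,769,813.46 × 1.2912 (sell GBP at bid) = USD 2,285,183.13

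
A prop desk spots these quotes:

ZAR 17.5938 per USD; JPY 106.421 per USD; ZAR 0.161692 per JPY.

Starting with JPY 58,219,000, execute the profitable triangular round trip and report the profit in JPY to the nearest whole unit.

Profitable loop is JPY → USD → ZAR → JPY:
JPY 58,219,000 ÷ 106.421 = USD 547,063.08
USD 547,063.08 × 17.5938 = ZAR 9,624,918.41
ZAR 9,624,918.41 ÷ 0.161692 = JPY 59,526,250
Profit = JPY 59,526,250 − JPY 58,219,000

Profit: JPY 1,307,250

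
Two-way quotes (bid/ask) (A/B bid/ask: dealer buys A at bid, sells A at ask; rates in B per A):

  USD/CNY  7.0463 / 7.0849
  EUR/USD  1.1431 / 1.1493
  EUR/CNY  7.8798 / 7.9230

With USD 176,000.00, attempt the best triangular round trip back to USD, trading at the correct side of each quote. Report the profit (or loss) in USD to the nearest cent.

Best loop USD → CNY → EUR → USD:
USD 176,000.00 × 7.0463 (sell USD at bid) = CNY 1,240,148.80
CNY 1,240,148.80 ÷ 7.9230 (buy EUR at ask) = EUR 156,525.15
EUR 156,525.15 × 1.1431 (sell EUR at bid) = USD 178,923.90

Net profit: USD 2,923.90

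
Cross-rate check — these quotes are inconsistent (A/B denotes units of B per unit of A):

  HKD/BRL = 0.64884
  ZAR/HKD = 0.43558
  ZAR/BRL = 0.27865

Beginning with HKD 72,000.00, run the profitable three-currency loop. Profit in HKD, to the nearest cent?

Profitable loop is HKD → BRL → ZAR → HKD:
HKD 72,000.00 × 0.64884 = BRL 46,716.48
BRL 46,716.48 ÷ 0.27865 = ZAR 167,652.90
ZAR 167,652.90 × 0.43558 = HKD 73,026.25
Profit = HKD 73,026.25 − HKD 72,000.00

Profit: HKD 1,026.25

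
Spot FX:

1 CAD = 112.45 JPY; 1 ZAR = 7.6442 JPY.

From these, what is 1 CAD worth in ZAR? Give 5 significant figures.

1 CAD × 112.45 = 112.45 JPY
112.45 JPY ÷ 7.6442 = 14.7105 ZAR

CAD/ZAR = 14.710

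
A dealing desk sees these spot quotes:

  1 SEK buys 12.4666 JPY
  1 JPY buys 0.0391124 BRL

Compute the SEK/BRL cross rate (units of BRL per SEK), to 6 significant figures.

1 SEK × 12.4666 = 12.4666 JPY
12.4666 JPY × 0.0391124 = 0.487599 BRL

SEK/BRL = 0.487599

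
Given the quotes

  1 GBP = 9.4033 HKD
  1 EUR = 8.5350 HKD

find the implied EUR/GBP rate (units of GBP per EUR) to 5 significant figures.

1 EUR × 8.5350 = 8.535 HKD
8.535 HKD ÷ 9.4033 = 0.90766 GBP

EUR/GBP = 0.90766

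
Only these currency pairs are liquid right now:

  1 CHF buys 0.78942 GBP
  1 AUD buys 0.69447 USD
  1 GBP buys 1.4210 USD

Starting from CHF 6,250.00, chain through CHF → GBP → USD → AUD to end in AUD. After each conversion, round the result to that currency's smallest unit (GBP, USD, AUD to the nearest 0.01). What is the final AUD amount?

AUD 10,095.53

CHF 6,250.00 × 0.78942 = GBP 4,933.88
GBP 4,933.88 × 1.4210 = USD 7,011.04
USD 7,011.04 ÷ 0.69447 = AUD 10,095.53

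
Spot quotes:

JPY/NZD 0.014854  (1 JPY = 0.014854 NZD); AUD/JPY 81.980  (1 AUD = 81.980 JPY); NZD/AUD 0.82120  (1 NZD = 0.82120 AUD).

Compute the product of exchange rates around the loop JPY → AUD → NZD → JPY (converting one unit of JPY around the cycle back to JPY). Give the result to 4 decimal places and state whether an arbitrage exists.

Around JPY → AUD → NZD → JPY: 1 ÷ 81.980 ÷ 0.82120 ÷ 0.014854 = 0.999999
Product ≈ 1 (deviation 0.000%, within rounding noise).

1.0000 (no arbitrage)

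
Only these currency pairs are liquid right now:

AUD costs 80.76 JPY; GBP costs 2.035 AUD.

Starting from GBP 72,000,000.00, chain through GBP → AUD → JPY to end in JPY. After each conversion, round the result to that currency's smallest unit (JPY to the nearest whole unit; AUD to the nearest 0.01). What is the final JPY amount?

GBP 72,000,000.00 × 2.035 = AUD 146,520,000.00
AUD 146,520,000.00 × 80.76 = JPY 11,832,955,200

JPY 11,832,955,200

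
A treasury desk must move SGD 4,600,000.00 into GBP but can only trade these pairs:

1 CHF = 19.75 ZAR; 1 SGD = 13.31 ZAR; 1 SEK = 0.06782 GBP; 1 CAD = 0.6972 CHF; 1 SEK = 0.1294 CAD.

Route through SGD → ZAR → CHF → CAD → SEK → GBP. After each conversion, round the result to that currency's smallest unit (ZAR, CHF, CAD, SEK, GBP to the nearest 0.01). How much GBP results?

SGD 4,600,000.00 × 13.31 = ZAR 61,226,000.00
ZAR 61,226,000.00 ÷ 19.75 = CHF 3,100,050.63
CHF 3,100,050.63 ÷ 0.6972 = CAD 4,446,429.48
CAD 4,446,429.48 ÷ 0.1294 = SEK 34,361,897.06
SEK 34,361,897.06 × 0.06782 = GBP 2,330,423.86

GBP 2,330,423.86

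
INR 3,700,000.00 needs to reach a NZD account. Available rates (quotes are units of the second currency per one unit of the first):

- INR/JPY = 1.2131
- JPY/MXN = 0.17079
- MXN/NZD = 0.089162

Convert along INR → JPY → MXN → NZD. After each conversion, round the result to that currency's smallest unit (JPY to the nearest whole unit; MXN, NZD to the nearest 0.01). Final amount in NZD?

NZD 68,350.32

INR 3,700,000.00 × 1.2131 = JPY 4,488,470
JPY 4,488,470 × 0.17079 = MXN 766,585.79
MXN 766,585.79 × 0.089162 = NZD 68,350.32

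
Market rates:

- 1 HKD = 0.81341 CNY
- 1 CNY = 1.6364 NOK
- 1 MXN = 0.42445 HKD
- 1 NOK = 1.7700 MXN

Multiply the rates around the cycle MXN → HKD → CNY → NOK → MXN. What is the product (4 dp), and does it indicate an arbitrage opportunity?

1.0000 (no arbitrage)

Around MXN → HKD → CNY → NOK → MXN: 1 × 0.42445 × 0.81341 × 1.6364 × 1.7700 = 0.999997
Product ≈ 1 (deviation 0.000%, within rounding noise).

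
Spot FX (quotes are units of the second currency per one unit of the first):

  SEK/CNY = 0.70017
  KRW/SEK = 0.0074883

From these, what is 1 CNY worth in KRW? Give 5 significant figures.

CNY/KRW = 190.73

1 CNY ÷ 0.70017 = 1.42822 SEK
1.42822 SEK ÷ 0.0074883 = 190.727 KRW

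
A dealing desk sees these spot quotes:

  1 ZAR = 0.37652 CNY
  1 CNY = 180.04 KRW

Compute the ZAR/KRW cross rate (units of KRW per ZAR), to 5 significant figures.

1 ZAR × 0.37652 = 0.37652 CNY
0.37652 CNY × 180.04 = 67.7887 KRW

ZAR/KRW = 67.789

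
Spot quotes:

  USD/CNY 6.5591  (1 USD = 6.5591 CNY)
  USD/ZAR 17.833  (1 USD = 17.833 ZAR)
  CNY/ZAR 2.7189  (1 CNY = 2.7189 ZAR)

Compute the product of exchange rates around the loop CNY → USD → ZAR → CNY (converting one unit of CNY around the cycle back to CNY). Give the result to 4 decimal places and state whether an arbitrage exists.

Around CNY → USD → ZAR → CNY: 1 ÷ 6.5591 × 17.833 ÷ 2.7189 = 0.999970
Product ≈ 1 (deviation 0.003%, within rounding noise).

1.0000 (no arbitrage)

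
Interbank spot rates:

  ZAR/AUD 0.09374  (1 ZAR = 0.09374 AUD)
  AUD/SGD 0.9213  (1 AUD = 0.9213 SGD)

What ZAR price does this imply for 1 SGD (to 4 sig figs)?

1 SGD ÷ 0.9213 = 1.08542 AUD
1.08542 AUD ÷ 0.09374 = 11.5791 ZAR

SGD/ZAR = 11.58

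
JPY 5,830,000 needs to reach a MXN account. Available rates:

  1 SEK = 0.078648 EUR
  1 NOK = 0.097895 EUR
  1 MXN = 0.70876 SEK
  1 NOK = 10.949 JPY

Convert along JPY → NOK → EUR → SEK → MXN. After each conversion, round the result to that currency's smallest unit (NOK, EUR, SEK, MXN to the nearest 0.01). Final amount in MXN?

MXN 935,120.90

JPY 5,830,000 ÷ 10.949 = NOK 532,468.72
NOK 532,468.72 × 0.097895 = EUR 52,126.03
EUR 52,126.03 ÷ 0.078648 = SEK 662,776.29
SEK 662,776.29 ÷ 0.70876 = MXN 935,120.90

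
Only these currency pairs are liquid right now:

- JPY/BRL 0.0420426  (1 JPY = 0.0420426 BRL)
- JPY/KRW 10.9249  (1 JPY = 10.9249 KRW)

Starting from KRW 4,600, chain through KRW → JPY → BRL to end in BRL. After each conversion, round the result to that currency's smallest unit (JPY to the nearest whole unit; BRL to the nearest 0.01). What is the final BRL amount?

BRL 17.70

KRW 4,600 ÷ 10.9249 = JPY 421
JPY 421 × 0.0420426 = BRL 17.70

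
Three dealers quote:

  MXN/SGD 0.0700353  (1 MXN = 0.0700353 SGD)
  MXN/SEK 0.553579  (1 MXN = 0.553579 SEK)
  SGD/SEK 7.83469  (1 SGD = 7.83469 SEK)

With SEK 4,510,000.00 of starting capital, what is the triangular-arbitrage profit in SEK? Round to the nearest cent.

Profitable loop is SEK → SGD → MXN → SEK:
SEK 4,510,000.00 ÷ 7.83469 = SGD 575,644.98
SGD 575,644.98 ÷ 0.0700353 = MXN 8,219,354.87
MXN 8,219,354.87 × 0.553579 = SEK 4,550,062.25
Profit = SEK 4,550,062.25 − SEK 4,510,000.00

Profit: SEK 40,062.25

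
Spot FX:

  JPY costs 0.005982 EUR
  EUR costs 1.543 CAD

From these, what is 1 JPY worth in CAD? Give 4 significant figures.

1 JPY × 0.005982 = 0.005982 EUR
0.005982 EUR × 1.543 = 0.00923023 CAD

JPY/CAD = 0.009230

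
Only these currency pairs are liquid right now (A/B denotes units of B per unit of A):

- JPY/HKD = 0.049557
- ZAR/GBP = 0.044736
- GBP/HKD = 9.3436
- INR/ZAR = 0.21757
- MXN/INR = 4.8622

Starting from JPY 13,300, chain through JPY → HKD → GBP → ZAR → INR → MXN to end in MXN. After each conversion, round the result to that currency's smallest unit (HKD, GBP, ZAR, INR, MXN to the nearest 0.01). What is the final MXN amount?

JPY 13,300 × 0.049557 = HKD 659.11
HKD 659.11 ÷ 9.3436 = GBP 70.54
GBP 70.54 ÷ 0.044736 = ZAR 1,576.81
ZAR 1,576.81 ÷ 0.21757 = INR 7,247.37
INR 7,247.37 ÷ 4.8622 = MXN 1,490.55

MXN 1,490.55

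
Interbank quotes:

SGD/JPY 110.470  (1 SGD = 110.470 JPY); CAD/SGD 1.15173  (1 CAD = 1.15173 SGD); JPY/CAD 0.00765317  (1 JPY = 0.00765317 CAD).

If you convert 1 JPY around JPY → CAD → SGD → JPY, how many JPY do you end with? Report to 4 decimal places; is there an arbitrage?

0.9737 (arbitrage exists)

Around JPY → CAD → SGD → JPY: 1 × 0.00765317 × 1.15173 × 110.470 = 0.973725
Product < 1; profitable direction is JPY → SGD → CAD → JPY.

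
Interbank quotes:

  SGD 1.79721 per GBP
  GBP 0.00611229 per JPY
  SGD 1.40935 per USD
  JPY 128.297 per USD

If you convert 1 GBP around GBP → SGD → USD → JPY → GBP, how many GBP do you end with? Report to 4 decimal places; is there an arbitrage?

1.0000 (no arbitrage)

Around GBP → SGD → USD → JPY → GBP: 1 × 1.79721 ÷ 1.40935 × 128.297 × 0.00611229 = 1.000001
Product ≈ 1 (deviation 0.000%, within rounding noise).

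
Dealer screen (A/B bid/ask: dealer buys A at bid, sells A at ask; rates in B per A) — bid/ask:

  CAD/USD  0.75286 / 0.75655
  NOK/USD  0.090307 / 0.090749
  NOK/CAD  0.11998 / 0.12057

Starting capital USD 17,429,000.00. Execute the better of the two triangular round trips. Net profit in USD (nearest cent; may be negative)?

Net result: USD -80,828.66 (no profitable arbitrage after spreads)

Best loop USD → NOK → CAD → USD:
USD 17,429,000.00 ÷ 0.090749 (buy NOK at ask) = NOK 192,057,212.75
NOK 192,057,212.75 × 0.11998 (sell NOK at bid) = CAD 23,043,024.39
CAD 23,043,024.39 × 0.75286 (sell CAD at bid) = USD 17,348,171.34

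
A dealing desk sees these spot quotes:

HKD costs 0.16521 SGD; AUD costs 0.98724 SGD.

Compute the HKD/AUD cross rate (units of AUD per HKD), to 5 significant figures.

HKD/AUD = 0.16735

1 HKD × 0.16521 = 0.16521 SGD
0.16521 SGD ÷ 0.98724 = 0.167345 AUD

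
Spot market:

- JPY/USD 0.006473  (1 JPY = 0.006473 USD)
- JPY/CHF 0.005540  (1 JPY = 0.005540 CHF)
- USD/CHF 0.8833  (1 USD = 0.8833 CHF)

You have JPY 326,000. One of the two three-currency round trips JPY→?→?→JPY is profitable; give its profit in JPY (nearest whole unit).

Profitable loop is JPY → USD → CHF → JPY:
JPY 326,000 × 0.006473 = USD 2,110.20
USD 2,110.20 × 0.8833 = CHF 1,863.94
CHF 1,863.94 ÷ 0.005540 = JPY 336,451
Profit = JPY 336,451 − JPY 326,000

Profit: JPY 10,451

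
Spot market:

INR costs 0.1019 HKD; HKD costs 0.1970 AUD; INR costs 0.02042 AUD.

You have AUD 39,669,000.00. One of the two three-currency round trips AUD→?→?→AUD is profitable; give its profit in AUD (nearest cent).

Profit: AUD 683,140.80

Profitable loop is AUD → HKD → INR → AUD:
AUD 39,669,000.00 ÷ 0.1970 = HKD 201,365,482.23
HKD 201,365,482.23 ÷ 0.1019 = INR 1,976,108,755.97
INR 1,976,108,755.97 × 0.02042 = AUD 40,352,140.80
Profit = AUD 40,352,140.80 − AUD 39,669,000.00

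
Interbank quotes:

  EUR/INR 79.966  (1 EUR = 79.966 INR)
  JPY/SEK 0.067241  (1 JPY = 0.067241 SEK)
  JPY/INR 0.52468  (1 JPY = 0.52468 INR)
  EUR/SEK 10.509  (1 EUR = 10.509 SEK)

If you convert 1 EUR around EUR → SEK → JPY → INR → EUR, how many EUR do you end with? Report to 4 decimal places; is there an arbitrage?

Around EUR → SEK → JPY → INR → EUR: 1 × 10.509 ÷ 0.067241 × 0.52468 ÷ 79.966 = 1.025454
Product > 1; profitable direction is EUR → SEK → JPY → INR → EUR.

1.0255 (arbitrage exists)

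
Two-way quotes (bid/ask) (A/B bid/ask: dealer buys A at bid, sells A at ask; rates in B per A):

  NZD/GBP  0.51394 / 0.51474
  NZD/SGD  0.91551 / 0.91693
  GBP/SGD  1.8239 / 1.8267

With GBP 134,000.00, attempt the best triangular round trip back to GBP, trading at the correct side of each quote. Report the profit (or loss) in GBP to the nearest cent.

Best loop GBP → SGD → NZD → GBP:
GBP 134,000.00 × 1.8239 (sell GBP at bid) = SGD 244,402.60
SGD 244,402.60 ÷ 0.91693 (buy NZD at ask) = NZD 266,544.45
NZD 266,544.45 × 0.51394 (sell NZD at bid) = GBP 136,987.85

Net profit: GBP 2,987.85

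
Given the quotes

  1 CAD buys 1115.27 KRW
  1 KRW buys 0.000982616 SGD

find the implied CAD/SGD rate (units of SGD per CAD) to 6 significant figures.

1 CAD × 1115.27 = 1115.27 KRW
1115.27 KRW × 0.000982616 = 1.09588 SGD

CAD/SGD = 1.09588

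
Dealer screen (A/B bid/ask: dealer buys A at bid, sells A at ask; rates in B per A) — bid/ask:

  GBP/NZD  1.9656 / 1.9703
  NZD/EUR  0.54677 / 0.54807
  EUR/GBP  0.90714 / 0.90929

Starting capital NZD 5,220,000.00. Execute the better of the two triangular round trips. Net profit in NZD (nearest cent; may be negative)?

Best loop NZD → GBP → EUR → NZD:
NZD 5,220,000.00 ÷ 1.9703 (buy GBP at ask) = GBP 2,649,342.74
GBP 2,649,342.74 ÷ 0.90929 (buy EUR at ask) = EUR 2,913,638.93
EUR 2,913,638.93 ÷ 0.54807 (buy NZD at ask) = NZD 5,316,180.28

Net profit: NZD 96,180.28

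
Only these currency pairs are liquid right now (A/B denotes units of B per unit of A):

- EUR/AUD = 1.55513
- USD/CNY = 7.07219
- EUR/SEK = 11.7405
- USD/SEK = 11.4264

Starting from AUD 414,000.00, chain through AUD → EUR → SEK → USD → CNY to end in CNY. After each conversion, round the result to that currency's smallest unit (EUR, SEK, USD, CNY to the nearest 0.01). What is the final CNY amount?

CNY 1,934,482.23

AUD 414,000.00 ÷ 1.55513 = EUR 266,215.69
EUR 266,215.69 × 11.7405 = SEK 3,125,505.31
SEK 3,125,505.31 ÷ 11.4264 = USD 273,533.69
USD 273,533.69 × 7.07219 = CNY 1,934,482.23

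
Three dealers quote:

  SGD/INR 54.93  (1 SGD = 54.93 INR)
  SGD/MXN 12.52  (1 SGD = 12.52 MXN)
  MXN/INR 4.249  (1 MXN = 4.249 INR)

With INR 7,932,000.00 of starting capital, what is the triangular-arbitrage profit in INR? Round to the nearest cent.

Profit: INR 258,327.06

Profitable loop is INR → MXN → SGD → INR:
INR 7,932,000.00 ÷ 4.249 = MXN 1,866,792.19
MXN 1,866,792.19 ÷ 12.52 = SGD 149,104.81
SGD 149,104.81 × 54.93 = INR 8,190,327.06
Profit = INR 8,190,327.06 − INR 7,932,000.00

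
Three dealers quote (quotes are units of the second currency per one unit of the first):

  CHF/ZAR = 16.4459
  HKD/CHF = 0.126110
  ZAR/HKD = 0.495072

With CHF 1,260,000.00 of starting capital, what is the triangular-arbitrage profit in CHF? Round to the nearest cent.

Profit: CHF 33,737.24

Profitable loop is CHF → ZAR → HKD → CHF:
CHF 1,260,000.00 × 16.4459 = ZAR 20,721,834.00
ZAR 20,721,834.00 × 0.495072 = HKD 10,258,799.80
HKD 10,258,799.80 × 0.126110 = CHF 1,293,737.24
Profit = CHF 1,293,737.24 − CHF 1,260,000.00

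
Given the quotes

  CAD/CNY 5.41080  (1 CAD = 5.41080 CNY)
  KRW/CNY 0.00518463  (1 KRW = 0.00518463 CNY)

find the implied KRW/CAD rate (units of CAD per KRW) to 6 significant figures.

KRW/CAD = 0.000958200

1 KRW × 0.00518463 = 0.00518463 CNY
0.00518463 CNY ÷ 5.41080 = 0.0009582 CAD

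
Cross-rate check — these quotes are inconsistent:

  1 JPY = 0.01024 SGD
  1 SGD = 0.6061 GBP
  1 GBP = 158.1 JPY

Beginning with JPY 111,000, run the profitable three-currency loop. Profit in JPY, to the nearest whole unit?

Profitable loop is JPY → GBP → SGD → JPY:
JPY 111,000 ÷ 158.1 = GBP 702.09
GBP 702.09 ÷ 0.6061 = SGD 1,158.37
SGD 1,158.37 ÷ 0.01024 = JPY 113,122
Profit = JPY 113,122 − JPY 111,000

Profit: JPY 2,122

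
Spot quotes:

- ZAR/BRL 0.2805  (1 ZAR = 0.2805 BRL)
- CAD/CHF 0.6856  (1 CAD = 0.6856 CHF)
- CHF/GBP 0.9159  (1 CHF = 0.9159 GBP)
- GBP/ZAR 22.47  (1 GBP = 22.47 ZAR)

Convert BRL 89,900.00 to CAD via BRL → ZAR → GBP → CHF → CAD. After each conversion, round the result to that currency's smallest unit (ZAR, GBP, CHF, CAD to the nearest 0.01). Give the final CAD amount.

BRL 89,900.00 ÷ 0.2805 = ZAR 320,499.11
ZAR 320,499.11 ÷ 22.47 = GBP 14,263.42
GBP 14,263.42 ÷ 0.9159 = CHF 15,573.12
CHF 15,573.12 ÷ 0.6856 = CAD 22,714.59

CAD 22,714.59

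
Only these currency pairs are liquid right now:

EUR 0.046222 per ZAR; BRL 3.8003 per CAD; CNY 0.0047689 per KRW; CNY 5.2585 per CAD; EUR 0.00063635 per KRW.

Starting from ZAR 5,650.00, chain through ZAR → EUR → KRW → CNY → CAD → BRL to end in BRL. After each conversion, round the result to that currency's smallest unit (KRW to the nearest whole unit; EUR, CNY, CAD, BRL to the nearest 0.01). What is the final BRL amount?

ZAR 5,650.00 × 0.046222 = EUR 261.15
EUR 261.15 ÷ 0.00063635 = KRW 410,387
KRW 410,387 × 0.0047689 = CNY 1,957.09
CNY 1,957.09 ÷ 5.2585 = CAD 372.18
CAD 372.18 × 3.8003 = BRL 1,414.40

BRL 1,414.40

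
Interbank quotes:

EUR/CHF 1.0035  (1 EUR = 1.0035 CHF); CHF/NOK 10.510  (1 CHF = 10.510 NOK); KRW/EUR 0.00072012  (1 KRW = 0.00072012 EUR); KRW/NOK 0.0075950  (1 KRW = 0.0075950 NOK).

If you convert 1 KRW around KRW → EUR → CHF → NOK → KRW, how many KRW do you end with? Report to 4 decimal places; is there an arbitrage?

Around KRW → EUR → CHF → NOK → KRW: 1 × 0.00072012 × 1.0035 × 10.510 ÷ 0.0075950 = 0.999994
Product ≈ 1 (deviation 0.001%, within rounding noise).

1.0000 (no arbitrage)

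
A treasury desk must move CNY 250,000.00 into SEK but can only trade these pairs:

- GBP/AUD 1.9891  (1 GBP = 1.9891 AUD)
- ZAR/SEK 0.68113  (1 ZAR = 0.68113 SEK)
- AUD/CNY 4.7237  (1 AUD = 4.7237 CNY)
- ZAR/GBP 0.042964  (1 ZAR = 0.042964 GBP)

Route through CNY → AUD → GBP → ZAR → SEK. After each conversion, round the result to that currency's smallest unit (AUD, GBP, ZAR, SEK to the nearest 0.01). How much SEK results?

SEK 421,819.13

CNY 250,000.00 ÷ 4.7237 = AUD 52,924.61
AUD 52,924.61 ÷ 1.9891 = GBP 26,607.31
GBP 26,607.31 ÷ 0.042964 = ZAR 619,293.13
ZAR 619,293.13 × 0.68113 = SEK 421,819.13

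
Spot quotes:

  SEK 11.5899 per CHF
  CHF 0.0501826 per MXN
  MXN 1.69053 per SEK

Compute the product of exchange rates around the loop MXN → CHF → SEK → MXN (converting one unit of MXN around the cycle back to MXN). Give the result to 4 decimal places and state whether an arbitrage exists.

Around MXN → CHF → SEK → MXN: 1 × 0.0501826 × 11.5899 × 1.69053 = 0.983231
Product < 1; profitable direction is MXN → SEK → CHF → MXN.

0.9832 (arbitrage exists)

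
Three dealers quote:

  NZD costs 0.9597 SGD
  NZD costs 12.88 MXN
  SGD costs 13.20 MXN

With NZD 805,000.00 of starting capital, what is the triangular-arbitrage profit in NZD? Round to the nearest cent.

Profit: NZD 13,469.16

Profitable loop is NZD → MXN → SGD → NZD:
NZD 805,000.00 × 12.88 = MXN 10,368,400.00
MXN 10,368,400.00 ÷ 13.20 = SGD 785,484.85
SGD 785,484.85 ÷ 0.9597 = NZD 818,469.16
Profit = NZD 818,469.16 − NZD 805,000.00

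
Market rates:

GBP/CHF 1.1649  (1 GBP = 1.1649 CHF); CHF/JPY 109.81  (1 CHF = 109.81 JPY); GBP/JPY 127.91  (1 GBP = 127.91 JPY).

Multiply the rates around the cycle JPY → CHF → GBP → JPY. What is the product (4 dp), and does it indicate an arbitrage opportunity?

0.9999 (no arbitrage)

Around JPY → CHF → GBP → JPY: 1 ÷ 109.81 ÷ 1.1649 × 127.91 = 0.999940
Product ≈ 1 (deviation 0.006%, within rounding noise).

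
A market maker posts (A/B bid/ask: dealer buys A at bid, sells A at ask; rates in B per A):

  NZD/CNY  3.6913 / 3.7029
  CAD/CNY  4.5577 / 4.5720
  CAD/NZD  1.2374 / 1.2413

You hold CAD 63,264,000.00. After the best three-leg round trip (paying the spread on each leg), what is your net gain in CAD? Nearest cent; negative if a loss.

Best loop CAD → NZD → CNY → CAD:
CAD 63,264,000.00 × 1.2374 (sell CAD at bid) = NZD 78,282,873.60
NZD 78,282,873.60 × 3.6913 (sell NZD at bid) = CNY 288,965,571.32
CNY 288,965,571.32 ÷ 4.5720 (buy CAD at ask) = CAD 63,203,318.31

Net result: CAD -60,681.69 (no profitable arbitrage after spreads)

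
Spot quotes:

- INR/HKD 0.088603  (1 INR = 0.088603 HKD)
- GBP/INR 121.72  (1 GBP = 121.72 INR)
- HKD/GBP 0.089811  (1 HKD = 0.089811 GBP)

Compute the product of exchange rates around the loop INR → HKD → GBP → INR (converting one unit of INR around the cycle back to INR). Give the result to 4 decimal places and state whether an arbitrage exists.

0.9686 (arbitrage exists)

Around INR → HKD → GBP → INR: 1 × 0.088603 × 0.089811 × 121.72 = 0.968590
Product < 1; profitable direction is INR → GBP → HKD → INR.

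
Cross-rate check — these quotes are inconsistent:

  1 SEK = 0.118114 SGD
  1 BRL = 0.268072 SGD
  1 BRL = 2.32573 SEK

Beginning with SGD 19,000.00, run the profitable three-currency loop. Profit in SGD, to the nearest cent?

Profitable loop is SGD → BRL → SEK → SGD:
SGD 19,000.00 ÷ 0.268072 = BRL 70,876.48
BRL 70,876.48 × 2.32573 = SEK 164,839.56
SEK 164,839.56 × 0.118114 = SGD 19,469.86
Profit = SGD 19,469.86 − SGD 19,000.00

Profit: SGD 469.86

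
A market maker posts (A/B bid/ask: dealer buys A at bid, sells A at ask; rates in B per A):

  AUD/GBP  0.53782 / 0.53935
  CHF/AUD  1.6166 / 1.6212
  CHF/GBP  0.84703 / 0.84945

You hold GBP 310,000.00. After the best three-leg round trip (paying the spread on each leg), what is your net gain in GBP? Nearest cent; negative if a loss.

Net profit: GBP 7,295.12

Best loop GBP → CHF → AUD → GBP:
GBP 310,000.00 ÷ 0.84945 (buy CHF at ask) = CHF 364,942.02
CHF 364,942.02 × 1.6166 (sell CHF at bid) = AUD 589,965.27
AUD 589,965.27 × 0.53782 (sell AUD at bid) = GBP 317,295.12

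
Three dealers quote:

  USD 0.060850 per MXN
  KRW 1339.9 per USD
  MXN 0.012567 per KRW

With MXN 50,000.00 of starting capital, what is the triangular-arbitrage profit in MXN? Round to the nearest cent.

Profit: MXN 1,231.21

Profitable loop is MXN → USD → KRW → MXN:
MXN 50,000.00 × 0.060850 = USD 3,042.50
USD 3,042.50 × 1339.9 = KRW 4,076,646
KRW 4,076,646 × 0.012567 = MXN 51,231.21
Profit = MXN 51,231.21 − MXN 50,000.00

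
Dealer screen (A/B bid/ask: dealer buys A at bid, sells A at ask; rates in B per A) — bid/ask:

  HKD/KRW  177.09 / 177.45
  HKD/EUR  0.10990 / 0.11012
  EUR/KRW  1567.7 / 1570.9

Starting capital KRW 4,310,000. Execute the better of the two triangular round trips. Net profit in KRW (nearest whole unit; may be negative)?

Net profit: KRW 102,214

Best loop KRW → EUR → HKD → KRW:
KRW 4,310,000 ÷ 1570.9 (buy EUR at ask) = EUR 2,743.65
EUR 2,743.65 ÷ 0.11012 (buy HKD at ask) = HKD 24,915.09
HKD 24,915.09 × 177.09 (sell HKD at bid) = KRW 4,412,214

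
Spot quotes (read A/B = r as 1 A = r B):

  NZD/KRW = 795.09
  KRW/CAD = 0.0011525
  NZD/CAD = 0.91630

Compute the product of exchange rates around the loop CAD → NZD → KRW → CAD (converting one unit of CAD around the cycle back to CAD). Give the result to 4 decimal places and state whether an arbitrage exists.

1.0000 (no arbitrage)

Around CAD → NZD → KRW → CAD: 1 ÷ 0.91630 × 795.09 × 0.0011525 = 1.000045
Product ≈ 1 (deviation 0.004%, within rounding noise).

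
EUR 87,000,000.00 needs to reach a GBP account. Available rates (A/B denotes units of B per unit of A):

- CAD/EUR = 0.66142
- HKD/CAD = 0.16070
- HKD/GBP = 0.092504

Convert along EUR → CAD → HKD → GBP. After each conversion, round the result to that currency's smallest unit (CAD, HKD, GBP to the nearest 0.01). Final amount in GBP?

EUR 87,000,000.00 ÷ 0.66142 = CAD 131,535,181.88
CAD 131,535,181.88 ÷ 0.16070 = HKD 818,513,888.49
HKD 818,513,888.49 × 0.092504 = GBP 75,715,808.74

GBP 75,715,808.74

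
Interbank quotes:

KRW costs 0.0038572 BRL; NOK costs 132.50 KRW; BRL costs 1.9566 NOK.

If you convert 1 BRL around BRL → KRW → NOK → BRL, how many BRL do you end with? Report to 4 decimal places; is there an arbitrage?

1.0000 (no arbitrage)

Around BRL → KRW → NOK → BRL: 1 ÷ 0.0038572 ÷ 132.50 ÷ 1.9566 = 1.000023
Product ≈ 1 (deviation 0.002%, within rounding noise).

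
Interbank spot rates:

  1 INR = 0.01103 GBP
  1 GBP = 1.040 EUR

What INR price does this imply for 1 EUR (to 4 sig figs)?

1 EUR ÷ 1.040 = 0.961538 GBP
0.961538 GBP ÷ 0.01103 = 87.1748 INR

EUR/INR = 87.17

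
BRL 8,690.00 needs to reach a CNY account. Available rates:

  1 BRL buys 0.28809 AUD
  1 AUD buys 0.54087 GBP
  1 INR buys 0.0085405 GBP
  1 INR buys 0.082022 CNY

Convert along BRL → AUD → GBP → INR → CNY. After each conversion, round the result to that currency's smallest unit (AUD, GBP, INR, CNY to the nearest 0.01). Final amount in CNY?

CNY 13,004.34

BRL 8,690.00 × 0.28809 = AUD 2,503.50
AUD 2,503.50 × 0.54087 = GBP 1,354.07
GBP 1,354.07 ÷ 0.0085405 = INR 158,546.92
INR 158,546.92 × 0.082022 = CNY 13,004.34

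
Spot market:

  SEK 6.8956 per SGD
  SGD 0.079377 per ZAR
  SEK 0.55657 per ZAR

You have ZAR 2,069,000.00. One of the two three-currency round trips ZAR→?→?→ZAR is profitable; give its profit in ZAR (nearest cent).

Profitable loop is ZAR → SEK → SGD → ZAR:
ZAR 2,069,000.00 × 0.55657 = SEK 1,151,543.33
SEK 1,151,543.33 ÷ 6.8956 = SGD 166,996.83
SGD 166,996.83 ÷ 0.079377 = ZAR 2,103,844.04
Profit = ZAR 2,103,844.04 − ZAR 2,069,000.00

Profit: ZAR 34,844.04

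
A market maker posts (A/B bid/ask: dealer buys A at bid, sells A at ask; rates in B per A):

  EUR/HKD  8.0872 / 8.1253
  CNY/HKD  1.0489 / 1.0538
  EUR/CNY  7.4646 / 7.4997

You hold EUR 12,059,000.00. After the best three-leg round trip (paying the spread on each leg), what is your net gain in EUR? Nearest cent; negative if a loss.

Net profit: EUR 280,779.33

Best loop EUR → HKD → CNY → EUR:
EUR 12,059,000.00 × 8.0872 (sell EUR at bid) = HKD 97,523,544.80
HKD 97,523,544.80 ÷ 1.0538 (buy CNY at ask) = CNY 92,544,643.01
CNY 92,544,643.01 ÷ 7.4997 (buy EUR at ask) = EUR 12,339,779.33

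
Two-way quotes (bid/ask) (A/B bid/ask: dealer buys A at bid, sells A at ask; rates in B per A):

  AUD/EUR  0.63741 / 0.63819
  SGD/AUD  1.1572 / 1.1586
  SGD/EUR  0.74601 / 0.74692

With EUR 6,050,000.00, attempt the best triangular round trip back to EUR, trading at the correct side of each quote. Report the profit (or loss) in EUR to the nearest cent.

Net profit: EUR 54,027.83

Best loop EUR → AUD → SGD → EUR:
EUR 6,050,000.00 ÷ 0.63819 (buy AUD at ask) = AUD 9,479,935.44
AUD 9,479,935.44 ÷ 1.1586 (buy SGD at ask) = SGD 8,182,233.25
SGD 8,182,233.25 × 0.74601 (sell SGD at bid) = EUR 6,104,027.83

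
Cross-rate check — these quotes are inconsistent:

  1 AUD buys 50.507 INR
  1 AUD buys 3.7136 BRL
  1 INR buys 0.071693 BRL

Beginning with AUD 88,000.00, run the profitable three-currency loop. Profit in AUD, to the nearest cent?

Profit: AUD 2,250.47

Profitable loop is AUD → BRL → INR → AUD:
AUD 88,000.00 × 3.7136 = BRL 326,796.80
BRL 326,796.80 ÷ 0.071693 = INR 4,558,280.45
INR 4,558,280.45 ÷ 50.507 = AUD 90,250.47
Profit = AUD 90,250.47 − AUD 88,000.00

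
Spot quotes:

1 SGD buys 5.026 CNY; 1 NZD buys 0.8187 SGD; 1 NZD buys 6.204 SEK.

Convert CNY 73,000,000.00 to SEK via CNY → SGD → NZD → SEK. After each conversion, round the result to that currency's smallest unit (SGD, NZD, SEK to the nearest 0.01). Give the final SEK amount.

SEK 110,064,527.78

CNY 73,000,000.00 ÷ 5.026 = SGD 14,524,472.74
SGD 14,524,472.74 ÷ 0.8187 = NZD 17,740,897.45
NZD 17,740,897.45 × 6.204 = SEK 110,064,527.78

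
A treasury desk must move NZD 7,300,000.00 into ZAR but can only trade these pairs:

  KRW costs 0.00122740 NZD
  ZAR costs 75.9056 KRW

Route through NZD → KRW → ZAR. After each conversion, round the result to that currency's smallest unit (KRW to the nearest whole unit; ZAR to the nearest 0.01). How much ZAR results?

ZAR 78,354,315.98

NZD 7,300,000.00 ÷ 0.00122740 = KRW 5,947,531,367
KRW 5,947,531,367 ÷ 75.9056 = ZAR 78,354,315.98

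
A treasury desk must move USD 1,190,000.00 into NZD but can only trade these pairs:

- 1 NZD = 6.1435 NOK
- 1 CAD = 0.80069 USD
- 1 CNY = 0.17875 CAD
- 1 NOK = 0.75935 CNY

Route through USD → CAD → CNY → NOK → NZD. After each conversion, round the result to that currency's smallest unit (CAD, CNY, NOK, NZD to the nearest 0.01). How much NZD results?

USD 1,190,000.00 ÷ 0.80069 = CAD 1,486,218.14
CAD 1,486,218.14 ÷ 0.17875 = CNY 8,314,507.08
CNY 8,314,507.08 ÷ 0.75935 = NOK 10,949,505.60
NOK 10,949,505.60 ÷ 6.1435 = NZD 1,782,291.14

NZD 1,782,291.14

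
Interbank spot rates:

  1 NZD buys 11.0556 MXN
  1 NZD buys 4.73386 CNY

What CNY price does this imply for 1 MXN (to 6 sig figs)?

MXN/CNY = 0.428187

1 MXN ÷ 11.0556 = 0.0904519 NZD
0.0904519 NZD × 4.73386 = 0.428187 CNY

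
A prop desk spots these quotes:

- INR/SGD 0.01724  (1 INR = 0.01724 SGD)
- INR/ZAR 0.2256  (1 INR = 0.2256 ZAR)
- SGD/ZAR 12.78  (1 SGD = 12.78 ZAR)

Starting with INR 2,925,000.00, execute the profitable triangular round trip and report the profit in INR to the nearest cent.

Profitable loop is INR → ZAR → SGD → INR:
INR 2,925,000.00 × 0.2256 = ZAR 659,880.00
ZAR 659,880.00 ÷ 12.78 = SGD 51,633.80
SGD 51,633.80 ÷ 0.01724 = INR 2,995,000.16
Profit = INR 2,995,000.16 − INR 2,925,000.00

Profit: INR 70,000.16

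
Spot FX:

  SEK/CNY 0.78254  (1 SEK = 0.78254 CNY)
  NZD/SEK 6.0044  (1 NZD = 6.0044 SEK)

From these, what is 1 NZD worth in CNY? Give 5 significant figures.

1 NZD × 6.0044 = 6.0044 SEK
6.0044 SEK × 0.78254 = 4.69868 CNY

NZD/CNY = 4.6987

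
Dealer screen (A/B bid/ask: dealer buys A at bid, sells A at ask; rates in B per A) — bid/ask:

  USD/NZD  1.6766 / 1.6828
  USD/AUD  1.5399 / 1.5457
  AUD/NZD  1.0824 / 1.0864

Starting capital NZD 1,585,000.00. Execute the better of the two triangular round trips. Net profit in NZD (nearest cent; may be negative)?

Net result: NZD -2,499.83 (no profitable arbitrage after spreads)

Best loop NZD → AUD → USD → NZD:
NZD 1,585,000.00 ÷ 1.0864 (buy AUD at ask) = AUD 1,458,946.98
AUD 1,458,946.98 ÷ 1.5457 (buy USD at ask) = USD 943,874.61
USD 943,874.61 × 1.6766 (sell USD at bid) = NZD 1,582,500.17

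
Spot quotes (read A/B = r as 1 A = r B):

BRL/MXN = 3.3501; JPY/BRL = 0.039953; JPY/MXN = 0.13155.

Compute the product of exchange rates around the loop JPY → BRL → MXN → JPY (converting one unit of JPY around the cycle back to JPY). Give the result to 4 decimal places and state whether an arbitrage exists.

Around JPY → BRL → MXN → JPY: 1 × 0.039953 × 3.3501 ÷ 0.13155 = 1.017458
Product > 1; profitable direction is JPY → BRL → MXN → JPY.

1.0175 (arbitrage exists)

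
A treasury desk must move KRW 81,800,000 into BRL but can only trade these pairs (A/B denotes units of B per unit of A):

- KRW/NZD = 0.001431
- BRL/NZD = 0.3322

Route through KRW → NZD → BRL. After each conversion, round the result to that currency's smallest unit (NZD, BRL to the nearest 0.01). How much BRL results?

BRL 352,365.44

KRW 81,800,000 × 0.001431 = NZD 117,055.80
NZD 117,055.80 ÷ 0.3322 = BRL 352,365.44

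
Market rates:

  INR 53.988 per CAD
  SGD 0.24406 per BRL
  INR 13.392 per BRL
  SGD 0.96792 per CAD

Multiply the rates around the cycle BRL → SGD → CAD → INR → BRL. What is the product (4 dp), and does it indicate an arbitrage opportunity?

Around BRL → SGD → CAD → INR → BRL: 1 × 0.24406 ÷ 0.96792 × 53.988 ÷ 13.392 = 1.016504
Product > 1; profitable direction is BRL → SGD → CAD → INR → BRL.

1.0165 (arbitrage exists)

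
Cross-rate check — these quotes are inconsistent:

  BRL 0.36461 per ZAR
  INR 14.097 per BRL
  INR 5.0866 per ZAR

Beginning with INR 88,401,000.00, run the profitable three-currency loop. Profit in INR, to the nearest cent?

Profit: INR 926,435.56

Profitable loop is INR → ZAR → BRL → INR:
INR 88,401,000.00 ÷ 5.0866 = ZAR 17,379,192.39
ZAR 17,379,192.39 × 0.36461 = BRL 6,336,627.34
BRL 6,336,627.34 × 14.097 = INR 89,327,435.56
Profit = INR 89,327,435.56 − INR 88,401,000.00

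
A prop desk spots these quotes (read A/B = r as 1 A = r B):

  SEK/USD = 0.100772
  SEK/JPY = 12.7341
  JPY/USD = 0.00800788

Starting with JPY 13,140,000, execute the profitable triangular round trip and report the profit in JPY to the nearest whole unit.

Profitable loop is JPY → USD → SEK → JPY:
JPY 13,140,000 × 0.00800788 = USD 105,223.54
USD 105,223.54 ÷ 0.100772 = SEK 1,044,174.41
SEK 1,044,174.41 × 12.7341 = JPY 13,296,621
Profit = JPY 13,296,621 − JPY 13,140,000

Profit: JPY 156,621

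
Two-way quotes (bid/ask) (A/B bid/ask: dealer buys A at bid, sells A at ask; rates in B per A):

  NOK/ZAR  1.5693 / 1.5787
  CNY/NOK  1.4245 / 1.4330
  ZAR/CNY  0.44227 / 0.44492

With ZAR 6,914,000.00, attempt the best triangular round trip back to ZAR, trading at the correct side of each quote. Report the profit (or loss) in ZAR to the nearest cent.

Net result: ZAR -44,871.40 (no profitable arbitrage after spreads)

Best loop ZAR → NOK → CNY → ZAR:
ZAR 6,914,000.00 ÷ 1.5787 (buy NOK at ask) = NOK 4,379,552.80
NOK 4,379,552.80 ÷ 1.4330 (buy CNY at ask) = CNY 3,056,212.70
CNY 3,056,212.70 ÷ 0.44492 (buy ZAR at ask) = ZAR 6,869,128.60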